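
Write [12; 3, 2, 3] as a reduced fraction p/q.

Using pₖ = aₖpₖ₋₁ + pₖ₋₂ and qₖ = aₖqₖ₋₁ + qₖ₋₂:
  k=0: a=12, p=12, q=1
  k=1: a=3, p=37, q=3
  k=2: a=2, p=86, q=7
  k=3: a=3, p=295, q=24

295/24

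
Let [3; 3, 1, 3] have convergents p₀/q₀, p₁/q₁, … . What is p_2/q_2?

Using pₖ = aₖpₖ₋₁ + pₖ₋₂, qₖ = aₖqₖ₋₁ + qₖ₋₂ (with p₋₁=1, p₋₂=0, q₋₁=0, q₋₂=1):
  k=0: a=3, p=3, q=1
  k=1: a=3, p=10, q=3
  k=2: a=1, p=13, q=4

13/4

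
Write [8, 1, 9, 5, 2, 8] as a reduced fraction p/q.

Fold from the inside: start with 8/1.
  2 + 1/8 = 17/8
  5 + 8/17 = 93/17
  9 + 17/93 = 854/93
  1 + 93/854 = 947/854
  8 + 854/947 = 8430/947

8430/947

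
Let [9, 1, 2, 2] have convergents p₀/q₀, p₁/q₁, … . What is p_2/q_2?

29/3

Using pₖ = aₖpₖ₋₁ + pₖ₋₂, qₖ = aₖqₖ₋₁ + qₖ₋₂ (with p₋₁=1, p₋₂=0, q₋₁=0, q₋₂=1):
  k=0: a=9, p=9, q=1
  k=1: a=1, p=10, q=1
  k=2: a=2, p=29, q=3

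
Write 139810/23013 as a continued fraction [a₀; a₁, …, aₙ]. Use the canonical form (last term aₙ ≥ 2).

139810 = 6·23013 + 1732
23013 = 13·1732 + 497
1732 = 3·497 + 241
497 = 2·241 + 15
241 = 16·15 + 1
15 = 15·1 + 0  (stop)
So 139810/23013 = [6; 13, 3, 2, 16, 15].

[6; 13, 3, 2, 16, 15]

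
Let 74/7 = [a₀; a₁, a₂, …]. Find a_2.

74 = 10·7 + 4   →  a_0 = 10
7 = 1·4 + 3   →  a_1 = 1
4 = 1·3 + 1   →  a_2 = 1

1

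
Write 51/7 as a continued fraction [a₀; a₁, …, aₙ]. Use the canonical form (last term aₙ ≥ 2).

[7; 3, 2]

51 = 7×7 + 2
7 = 3×2 + 1
2 = 2×1 + 0  (stop)
So 51/7 = [7; 3, 2].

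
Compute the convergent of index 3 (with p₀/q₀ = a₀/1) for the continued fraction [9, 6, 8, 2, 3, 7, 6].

Using pₖ = aₖpₖ₋₁ + pₖ₋₂, qₖ = aₖqₖ₋₁ + qₖ₋₂ (with p₋₁=1, p₋₂=0, q₋₁=0, q₋₂=1):
  k=0: a=9, p=9, q=1
  k=1: a=6, p=55, q=6
  k=2: a=8, p=449, q=49
  k=3: a=2, p=953, q=104

953/104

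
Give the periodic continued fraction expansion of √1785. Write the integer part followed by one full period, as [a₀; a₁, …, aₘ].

[42; 4, 84]

a₀ = ⌊√1785⌋ = 42.
With m₀=0, d₀=1 and mₖ₊₁ = dₖaₖ − mₖ, dₖ₊₁ = (n − mₖ₊₁²)/dₖ, aₖ₊₁ = ⌊(a₀+mₖ₊₁)/dₖ₊₁⌋:
  k=1: m=42, d=21, a=4
  k=2: m=42, d=1, a=84
d=1 and a=2a₀=84 at k=2, so the next step gives (m, d) = (42, 21) again — its k=1 value — and the period has length 2.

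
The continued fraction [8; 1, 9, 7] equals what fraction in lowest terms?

Fold from the inside: start with 7/1.
  9 + 1/7 = 64/7
  1 + 7/64 = 71/64
  8 + 64/71 = 632/71

632/71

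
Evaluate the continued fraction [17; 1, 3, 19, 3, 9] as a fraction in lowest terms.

38915/2192

Fold from the inside: start with 9/1.
  3 + 1/9 = 28/9
  19 + 9/28 = 541/28
  3 + 28/541 = 1651/541
  1 + 541/1651 = 2192/1651
  17 + 1651/2192 = 38915/2192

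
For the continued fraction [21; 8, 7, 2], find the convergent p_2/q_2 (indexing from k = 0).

1204/57

Using pₖ = aₖpₖ₋₁ + pₖ₋₂, qₖ = aₖqₖ₋₁ + qₖ₋₂ (with p₋₁=1, p₋₂=0, q₋₁=0, q₋₂=1):
  k=0: a=21, p=21, q=1
  k=1: a=8, p=169, q=8
  k=2: a=7, p=1204, q=57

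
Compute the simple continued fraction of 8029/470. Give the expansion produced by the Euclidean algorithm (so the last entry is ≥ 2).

[17; 12, 19, 2]

8029 = 17×470 + 39
470 = 12×39 + 2
39 = 19×2 + 1
2 = 2×1 + 0  (stop)
So 8029/470 = [17; 12, 19, 2].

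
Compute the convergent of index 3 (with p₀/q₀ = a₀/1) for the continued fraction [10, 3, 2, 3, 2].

247/24

Using pₖ = aₖpₖ₋₁ + pₖ₋₂, qₖ = aₖqₖ₋₁ + qₖ₋₂ (with p₋₁=1, p₋₂=0, q₋₁=0, q₋₂=1):
  k=0: a=10, p=10, q=1
  k=1: a=3, p=31, q=3
  k=2: a=2, p=72, q=7
  k=3: a=3, p=247, q=24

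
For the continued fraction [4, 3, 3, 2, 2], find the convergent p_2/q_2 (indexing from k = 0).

Using pₖ = aₖpₖ₋₁ + pₖ₋₂, qₖ = aₖqₖ₋₁ + qₖ₋₂ (with p₋₁=1, p₋₂=0, q₋₁=0, q₋₂=1):
  k=0: a=4, p=4, q=1
  k=1: a=3, p=13, q=3
  k=2: a=3, p=43, q=10

43/10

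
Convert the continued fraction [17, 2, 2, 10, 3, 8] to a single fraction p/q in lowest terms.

23321/1340

Fold from the inside: start with 8/1.
  3 + 1/8 = 25/8
  10 + 8/25 = 258/25
  2 + 25/258 = 541/258
  2 + 258/541 = 1340/541
  17 + 541/1340 = 23321/1340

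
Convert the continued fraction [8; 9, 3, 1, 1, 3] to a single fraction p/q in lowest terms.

Fold from the inside: start with 3/1.
  1 + 1/3 = 4/3
  1 + 3/4 = 7/4
  3 + 4/7 = 25/7
  9 + 7/25 = 232/25
  8 + 25/232 = 1881/232

1881/232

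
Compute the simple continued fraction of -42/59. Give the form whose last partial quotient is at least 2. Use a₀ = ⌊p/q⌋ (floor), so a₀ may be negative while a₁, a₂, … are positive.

[-1; 3, 2, 8]

-42 = -1·59 + 17
59 = 3·17 + 8
17 = 2·8 + 1
8 = 8·1 + 0  (stop)
So -42/59 = [-1; 3, 2, 8].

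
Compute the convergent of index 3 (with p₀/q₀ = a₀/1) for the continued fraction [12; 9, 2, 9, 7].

2179/180

Using pₖ = aₖpₖ₋₁ + pₖ₋₂, qₖ = aₖqₖ₋₁ + qₖ₋₂ (with p₋₁=1, p₋₂=0, q₋₁=0, q₋₂=1):
  k=0: a=12, p=12, q=1
  k=1: a=9, p=109, q=9
  k=2: a=2, p=230, q=19
  k=3: a=9, p=2179, q=180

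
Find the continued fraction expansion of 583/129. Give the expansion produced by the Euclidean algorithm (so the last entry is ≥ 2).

[4; 1, 1, 12, 2, 2]

583 = 4×129 + 67
129 = 1×67 + 62
67 = 1×62 + 5
62 = 12×5 + 2
5 = 2×2 + 1
2 = 2×1 + 0  (stop)
So 583/129 = [4; 1, 1, 12, 2, 2].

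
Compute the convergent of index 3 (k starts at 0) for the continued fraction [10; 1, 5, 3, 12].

206/19

Using pₖ = aₖpₖ₋₁ + pₖ₋₂, qₖ = aₖqₖ₋₁ + qₖ₋₂ (with p₋₁=1, p₋₂=0, q₋₁=0, q₋₂=1):
  k=0: a=10, p=10, q=1
  k=1: a=1, p=11, q=1
  k=2: a=5, p=65, q=6
  k=3: a=3, p=206, q=19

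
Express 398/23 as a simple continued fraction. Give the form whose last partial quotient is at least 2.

398 = 17·23 + 7
23 = 3·7 + 2
7 = 3·2 + 1
2 = 2·1 + 0  (stop)
So 398/23 = [17; 3, 3, 2].

[17; 3, 3, 2]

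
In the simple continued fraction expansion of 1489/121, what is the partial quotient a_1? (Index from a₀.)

3

1489 = 12·121 + 37   →  a_0 = 12
121 = 3·37 + 10   →  a_1 = 3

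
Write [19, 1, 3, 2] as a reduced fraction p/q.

178/9

Fold from the inside: start with 2/1.
  3 + 1/2 = 7/2
  1 + 2/7 = 9/7
  19 + 7/9 = 178/9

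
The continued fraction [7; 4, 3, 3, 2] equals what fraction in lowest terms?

716/99

Fold from the inside: start with 2/1.
  3 + 1/2 = 7/2
  3 + 2/7 = 23/7
  4 + 7/23 = 99/23
  7 + 23/99 = 716/99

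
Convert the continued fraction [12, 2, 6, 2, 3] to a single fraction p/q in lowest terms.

1209/97

Using pₖ = aₖpₖ₋₁ + pₖ₋₂ and qₖ = aₖqₖ₋₁ + qₖ₋₂:
  k=0: a=12, p=12, q=1
  k=1: a=2, p=25, q=2
  k=2: a=6, p=162, q=13
  k=3: a=2, p=349, q=28
  k=4: a=3, p=1209, q=97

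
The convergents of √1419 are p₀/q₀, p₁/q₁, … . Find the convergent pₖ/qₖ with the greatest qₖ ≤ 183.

4219/112

√1419 = [37; 1, 2, 37, 2, 1, 74, …] (period length 6).
Convergents:
  p_0/q_0 = 37/1
  p_1/q_1 = 38/1
  p_2/q_2 = 113/3
  p_3/q_3 = 4219/112
  p_4/q_4 = 8551/227
q_3 = 112 ≤ 183 < 227 = q_4, so the answer is 4219/112.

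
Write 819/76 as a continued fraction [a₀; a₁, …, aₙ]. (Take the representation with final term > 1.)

[10; 1, 3, 2, 8]

819 = 10×76 + 59
76 = 1×59 + 17
59 = 3×17 + 8
17 = 2×8 + 1
8 = 8×1 + 0  (stop)
So 819/76 = [10; 1, 3, 2, 8].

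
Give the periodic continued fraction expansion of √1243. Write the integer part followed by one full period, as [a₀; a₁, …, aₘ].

[35; 3, 1, 9, 3, 9, 1, 3, 70]

a₀ = ⌊√1243⌋ = 35.
With m₀=0, d₀=1 and mₖ₊₁ = dₖaₖ − mₖ, dₖ₊₁ = (n − mₖ₊₁²)/dₖ, aₖ₊₁ = ⌊(a₀+mₖ₊₁)/dₖ₊₁⌋:
  k=1: m=35, d=18, a=3
  k=2: m=19, d=49, a=1
  k=3: m=30, d=7, a=9
  k=4: m=33, d=22, a=3
  k=5: m=33, d=7, a=9
  k=6: m=30, d=49, a=1
  k=7: m=19, d=18, a=3
  k=8: m=35, d=1, a=70
d=1 and a=2a₀=70 at k=8, so the next step gives (m, d) = (35, 18) again — its k=1 value — and the period has length 8.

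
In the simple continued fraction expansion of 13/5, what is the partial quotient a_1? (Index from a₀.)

13 = 2·5 + 3   →  a_0 = 2
5 = 1·3 + 2   →  a_1 = 1

1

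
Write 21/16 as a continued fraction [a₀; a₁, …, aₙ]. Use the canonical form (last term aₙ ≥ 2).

[1; 3, 5]

21 = 1*16 + 5
16 = 3*5 + 1
5 = 5*1 + 0  (stop)
So 21/16 = [1; 3, 5].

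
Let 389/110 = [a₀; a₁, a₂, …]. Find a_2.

389 = 3·110 + 59   →  a_0 = 3
110 = 1·59 + 51   →  a_1 = 1
59 = 1·51 + 8   →  a_2 = 1

1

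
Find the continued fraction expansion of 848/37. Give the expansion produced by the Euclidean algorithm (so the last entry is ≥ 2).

[22; 1, 11, 3]

848 = 22×37 + 34
37 = 1×34 + 3
34 = 11×3 + 1
3 = 3×1 + 0  (stop)
So 848/37 = [22; 1, 11, 3].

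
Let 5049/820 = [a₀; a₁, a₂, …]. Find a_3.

5049 = 6·820 + 129   →  a_0 = 6
820 = 6·129 + 46   →  a_1 = 6
129 = 2·46 + 37   →  a_2 = 2
46 = 1·37 + 9   →  a_3 = 1

1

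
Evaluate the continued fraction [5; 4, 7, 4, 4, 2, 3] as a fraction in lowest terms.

Using pₖ = aₖpₖ₋₁ + pₖ₋₂ and qₖ = aₖqₖ₋₁ + qₖ₋₂:
  k=0: a=5, p=5, q=1
  k=1: a=4, p=21, q=4
  k=2: a=7, p=152, q=29
  k=3: a=4, p=629, q=120
  k=4: a=4, p=2668, q=509
  k=5: a=2, p=5965, q=1138
  k=6: a=3, p=20563, q=3923

20563/3923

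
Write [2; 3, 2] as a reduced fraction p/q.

Fold from the inside: start with 2/1.
  3 + 1/2 = 7/2
  2 + 2/7 = 16/7

16/7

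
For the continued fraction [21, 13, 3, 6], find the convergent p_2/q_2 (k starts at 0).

843/40

Using pₖ = aₖpₖ₋₁ + pₖ₋₂, qₖ = aₖqₖ₋₁ + qₖ₋₂ (with p₋₁=1, p₋₂=0, q₋₁=0, q₋₂=1):
  k=0: a=21, p=21, q=1
  k=1: a=13, p=274, q=13
  k=2: a=3, p=843, q=40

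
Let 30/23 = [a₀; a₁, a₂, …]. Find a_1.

30 = 1·23 + 7   →  a_0 = 1
23 = 3·7 + 2   →  a_1 = 3

3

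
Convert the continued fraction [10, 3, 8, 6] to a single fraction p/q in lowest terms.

Using pₖ = aₖpₖ₋₁ + pₖ₋₂ and qₖ = aₖqₖ₋₁ + qₖ₋₂:
  k=0: a=10, p=10, q=1
  k=1: a=3, p=31, q=3
  k=2: a=8, p=258, q=25
  k=3: a=6, p=1579, q=153

1579/153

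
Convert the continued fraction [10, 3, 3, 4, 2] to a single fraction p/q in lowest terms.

989/96

Using pₖ = aₖpₖ₋₁ + pₖ₋₂ and qₖ = aₖqₖ₋₁ + qₖ₋₂:
  k=0: a=10, p=10, q=1
  k=1: a=3, p=31, q=3
  k=2: a=3, p=103, q=10
  k=3: a=4, p=443, q=43
  k=4: a=2, p=989, q=96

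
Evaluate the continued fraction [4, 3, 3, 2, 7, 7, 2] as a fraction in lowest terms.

Using pₖ = aₖpₖ₋₁ + pₖ₋₂ and qₖ = aₖqₖ₋₁ + qₖ₋₂:
  k=0: a=4, p=4, q=1
  k=1: a=3, p=13, q=3
  k=2: a=3, p=43, q=10
  k=3: a=2, p=99, q=23
  k=4: a=7, p=736, q=171
  k=5: a=7, p=5251, q=1220
  k=6: a=2, p=11238, q=2611

11238/2611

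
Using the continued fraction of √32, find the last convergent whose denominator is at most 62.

198/35

√32 = [5; 1, 1, 1, 10, …] (period length 4).
Convergents:
  p_0/q_0 = 5/1
  p_1/q_1 = 6/1
  p_2/q_2 = 11/2
  p_3/q_3 = 17/3
  p_4/q_4 = 181/32
  p_5/q_5 = 198/35
  p_6/q_6 = 379/67
q_5 = 35 ≤ 62 < 67 = q_6, so the answer is 198/35.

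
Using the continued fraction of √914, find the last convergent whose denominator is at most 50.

√914 = [30; 4, 3, 3, 4, 60, …] (period length 5).
Convergents:
  p_0/q_0 = 30/1
  p_1/q_1 = 121/4
  p_2/q_2 = 393/13
  p_3/q_3 = 1300/43
  p_4/q_4 = 5593/185
q_3 = 43 ≤ 50 < 185 = q_4, so the answer is 1300/43.

1300/43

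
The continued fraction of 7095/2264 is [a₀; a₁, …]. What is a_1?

7095 = 3·2264 + 303   →  a_0 = 3
2264 = 7·303 + 143   →  a_1 = 7

7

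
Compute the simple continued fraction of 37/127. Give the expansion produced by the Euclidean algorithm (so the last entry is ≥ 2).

[0; 3, 2, 3, 5]

37 = 0*127 + 37
127 = 3*37 + 16
37 = 2*16 + 5
16 = 3*5 + 1
5 = 5*1 + 0  (stop)
So 37/127 = [0; 3, 2, 3, 5].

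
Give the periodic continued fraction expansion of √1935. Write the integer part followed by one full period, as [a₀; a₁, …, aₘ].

[43; 1, 86]

a₀ = ⌊√1935⌋ = 43.
With m₀=0, d₀=1 and mₖ₊₁ = dₖaₖ − mₖ, dₖ₊₁ = (n − mₖ₊₁²)/dₖ, aₖ₊₁ = ⌊(a₀+mₖ₊₁)/dₖ₊₁⌋:
  k=1: m=43, d=86, a=1
  k=2: m=43, d=1, a=86
d=1 and a=2a₀=86 at k=2, so the next step gives (m, d) = (43, 86) again — its k=1 value — and the period has length 2.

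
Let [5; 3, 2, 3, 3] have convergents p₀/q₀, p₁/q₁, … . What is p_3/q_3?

Using pₖ = aₖpₖ₋₁ + pₖ₋₂, qₖ = aₖqₖ₋₁ + qₖ₋₂ (with p₋₁=1, p₋₂=0, q₋₁=0, q₋₂=1):
  k=0: a=5, p=5, q=1
  k=1: a=3, p=16, q=3
  k=2: a=2, p=37, q=7
  k=3: a=3, p=127, q=24

127/24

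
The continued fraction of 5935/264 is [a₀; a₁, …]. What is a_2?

5935 = 22·264 + 127   →  a_0 = 22
264 = 2·127 + 10   →  a_1 = 2
127 = 12·10 + 7   →  a_2 = 12

12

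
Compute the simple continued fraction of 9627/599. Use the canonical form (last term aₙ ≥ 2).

9627 = 16*599 + 43
599 = 13*43 + 40
43 = 1*40 + 3
40 = 13*3 + 1
3 = 3*1 + 0  (stop)
So 9627/599 = [16; 13, 1, 13, 3].

[16; 13, 1, 13, 3]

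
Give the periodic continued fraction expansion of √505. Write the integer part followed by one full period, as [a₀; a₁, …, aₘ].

a₀ = ⌊√505⌋ = 22.
With m₀=0, d₀=1 and mₖ₊₁ = dₖaₖ − mₖ, dₖ₊₁ = (n − mₖ₊₁²)/dₖ, aₖ₊₁ = ⌊(a₀+mₖ₊₁)/dₖ₊₁⌋:
  k=1: m=22, d=21, a=2
  k=2: m=20, d=5, a=8
  k=3: m=20, d=21, a=2
  k=4: m=22, d=1, a=44
d=1 and a=2a₀=44 at k=4, so the next step gives (m, d) = (22, 21) again — its k=1 value — and the period has length 4.

[22; 2, 8, 2, 44]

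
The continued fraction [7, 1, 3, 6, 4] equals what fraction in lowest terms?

807/104

Using pₖ = aₖpₖ₋₁ + pₖ₋₂ and qₖ = aₖqₖ₋₁ + qₖ₋₂:
  k=0: a=7, p=7, q=1
  k=1: a=1, p=8, q=1
  k=2: a=3, p=31, q=4
  k=3: a=6, p=194, q=25
  k=4: a=4, p=807, q=104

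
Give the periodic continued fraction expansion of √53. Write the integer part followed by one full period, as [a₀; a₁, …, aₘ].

[7; 3, 1, 1, 3, 14]

a₀ = ⌊√53⌋ = 7.
With m₀=0, d₀=1 and mₖ₊₁ = dₖaₖ − mₖ, dₖ₊₁ = (n − mₖ₊₁²)/dₖ, aₖ₊₁ = ⌊(a₀+mₖ₊₁)/dₖ₊₁⌋:
  k=1: m=7, d=4, a=3
  k=2: m=5, d=7, a=1
  k=3: m=2, d=7, a=1
  k=4: m=5, d=4, a=3
  k=5: m=7, d=1, a=14
d=1 and a=2a₀=14 at k=5, so the next step gives (m, d) = (7, 4) again — its k=1 value — and the period has length 5.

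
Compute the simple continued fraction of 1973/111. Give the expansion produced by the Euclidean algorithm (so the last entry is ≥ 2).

[17; 1, 3, 2, 3, 1, 2]

1973 = 17×111 + 86
111 = 1×86 + 25
86 = 3×25 + 11
25 = 2×11 + 3
11 = 3×3 + 2
3 = 1×2 + 1
2 = 2×1 + 0  (stop)
So 1973/111 = [17; 1, 3, 2, 3, 1, 2].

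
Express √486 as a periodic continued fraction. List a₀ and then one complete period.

a₀ = ⌊√486⌋ = 22.
With m₀=0, d₀=1 and mₖ₊₁ = dₖaₖ − mₖ, dₖ₊₁ = (n − mₖ₊₁²)/dₖ, aₖ₊₁ = ⌊(a₀+mₖ₊₁)/dₖ₊₁⌋:
  k=1: m=22, d=2, a=22
  k=2: m=22, d=1, a=44
d=1 and a=2a₀=44 at k=2, so the next step gives (m, d) = (22, 2) again — its k=1 value — and the period has length 2.

[22; 22, 44]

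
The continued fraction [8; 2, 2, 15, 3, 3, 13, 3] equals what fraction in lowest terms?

269789/32108

Fold from the inside: start with 3/1.
  13 + 1/3 = 40/3
  3 + 3/40 = 123/40
  3 + 40/123 = 409/123
  15 + 123/409 = 6258/409
  2 + 409/6258 = 12925/6258
  2 + 6258/12925 = 32108/12925
  8 + 12925/32108 = 269789/32108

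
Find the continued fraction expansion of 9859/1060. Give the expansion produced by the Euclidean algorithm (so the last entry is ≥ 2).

9859 = 9×1060 + 319
1060 = 3×319 + 103
319 = 3×103 + 10
103 = 10×10 + 3
10 = 3×3 + 1
3 = 3×1 + 0  (stop)
So 9859/1060 = [9; 3, 3, 10, 3, 3].

[9; 3, 3, 10, 3, 3]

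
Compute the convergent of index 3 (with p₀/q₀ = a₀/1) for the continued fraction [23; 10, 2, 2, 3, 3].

1201/52

Using pₖ = aₖpₖ₋₁ + pₖ₋₂, qₖ = aₖqₖ₋₁ + qₖ₋₂ (with p₋₁=1, p₋₂=0, q₋₁=0, q₋₂=1):
  k=0: a=23, p=23, q=1
  k=1: a=10, p=231, q=10
  k=2: a=2, p=485, q=21
  k=3: a=2, p=1201, q=52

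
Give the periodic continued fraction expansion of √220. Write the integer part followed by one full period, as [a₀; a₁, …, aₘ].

[14; 1, 4, 1, 28]

a₀ = ⌊√220⌋ = 14.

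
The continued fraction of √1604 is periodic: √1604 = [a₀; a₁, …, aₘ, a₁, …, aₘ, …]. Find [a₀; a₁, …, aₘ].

a₀ = ⌊√1604⌋ = 40.

[40; 20, 80]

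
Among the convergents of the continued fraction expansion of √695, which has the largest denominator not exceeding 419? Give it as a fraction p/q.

√695 = [26; 2, 1, 3, 10, 3, 1, 2, 52, …] (period length 8).
Convergents:
  p_0/q_0 = 26/1
  p_1/q_1 = 53/2
  p_2/q_2 = 79/3
  p_3/q_3 = 290/11
  p_4/q_4 = 2979/113
  p_5/q_5 = 9227/350
  p_6/q_6 = 12206/463
q_5 = 350 ≤ 419 < 463 = q_6, so the answer is 9227/350.

9227/350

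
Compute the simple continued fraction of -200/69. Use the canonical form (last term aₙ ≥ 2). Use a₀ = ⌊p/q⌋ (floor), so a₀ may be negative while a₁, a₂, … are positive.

[-3; 9, 1, 6]

-200 = -3*69 + 7
69 = 9*7 + 6
7 = 1*6 + 1
6 = 6*1 + 0  (stop)
So -200/69 = [-3; 9, 1, 6].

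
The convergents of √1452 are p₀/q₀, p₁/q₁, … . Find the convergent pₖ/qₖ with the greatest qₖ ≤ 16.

381/10

√1452 = [38; 9, 1, 1, 18, 1, 1, 9, 76, …] (period length 8).
Convergents:
  p_0/q_0 = 38/1
  p_1/q_1 = 343/9
  p_2/q_2 = 381/10
  p_3/q_3 = 724/19
q_2 = 10 ≤ 16 < 19 = q_3, so the answer is 381/10.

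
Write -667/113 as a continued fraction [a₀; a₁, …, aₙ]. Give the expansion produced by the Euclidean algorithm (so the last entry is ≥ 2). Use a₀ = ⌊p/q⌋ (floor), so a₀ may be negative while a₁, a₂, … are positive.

[-6; 10, 3, 1, 2]

-667 = -6×113 + 11
113 = 10×11 + 3
11 = 3×3 + 2
3 = 1×2 + 1
2 = 2×1 + 0  (stop)
So -667/113 = [-6; 10, 3, 1, 2].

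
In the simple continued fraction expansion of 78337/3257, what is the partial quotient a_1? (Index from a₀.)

19

78337 = 24·3257 + 169   →  a_0 = 24
3257 = 19·169 + 46   →  a_1 = 19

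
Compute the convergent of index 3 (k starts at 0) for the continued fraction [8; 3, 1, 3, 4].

Using pₖ = aₖpₖ₋₁ + pₖ₋₂, qₖ = aₖqₖ₋₁ + qₖ₋₂ (with p₋₁=1, p₋₂=0, q₋₁=0, q₋₂=1):
  k=0: a=8, p=8, q=1
  k=1: a=3, p=25, q=3
  k=2: a=1, p=33, q=4
  k=3: a=3, p=124, q=15

124/15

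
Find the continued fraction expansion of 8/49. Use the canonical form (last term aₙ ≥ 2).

[0; 6, 8]

8 = 0*49 + 8
49 = 6*8 + 1
8 = 8*1 + 0  (stop)
So 8/49 = [0; 6, 8].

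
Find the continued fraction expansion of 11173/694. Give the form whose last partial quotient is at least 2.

[16; 10, 17, 4]

11173 = 16·694 + 69
694 = 10·69 + 4
69 = 17·4 + 1
4 = 4·1 + 0  (stop)
So 11173/694 = [16; 10, 17, 4].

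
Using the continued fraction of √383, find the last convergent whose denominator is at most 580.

10705/547

√383 = [19; 1, 1, 3, 19, 3, 1, 1, 38, …] (period length 8).
Convergents:
  p_0/q_0 = 19/1
  p_1/q_1 = 20/1
  p_2/q_2 = 39/2
  p_3/q_3 = 137/7
  p_4/q_4 = 2642/135
  p_5/q_5 = 8063/412
  p_6/q_6 = 10705/547
  p_7/q_7 = 18768/959
q_6 = 547 ≤ 580 < 959 = q_7, so the answer is 10705/547.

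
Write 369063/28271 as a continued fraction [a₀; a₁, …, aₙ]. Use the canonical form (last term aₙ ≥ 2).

[13; 18, 2, 1, 3, 1, 7, 14]

369063 = 13×28271 + 1540
28271 = 18×1540 + 551
1540 = 2×551 + 438
551 = 1×438 + 113
438 = 3×113 + 99
113 = 1×99 + 14
99 = 7×14 + 1
14 = 14×1 + 0  (stop)
So 369063/28271 = [13; 18, 2, 1, 3, 1, 7, 14].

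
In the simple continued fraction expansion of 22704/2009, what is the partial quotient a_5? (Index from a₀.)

22704 = 11·2009 + 605   →  a_0 = 11
2009 = 3·605 + 194   →  a_1 = 3
605 = 3·194 + 23   →  a_2 = 3
194 = 8·23 + 10   →  a_3 = 8
23 = 2·10 + 3   →  a_4 = 2
10 = 3·3 + 1   →  a_5 = 3

3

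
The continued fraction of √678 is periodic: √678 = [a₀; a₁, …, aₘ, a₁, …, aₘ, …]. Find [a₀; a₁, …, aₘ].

[26; 26, 52]

a₀ = ⌊√678⌋ = 26.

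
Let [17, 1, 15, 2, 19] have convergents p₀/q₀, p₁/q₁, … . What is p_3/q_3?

592/33

Using pₖ = aₖpₖ₋₁ + pₖ₋₂, qₖ = aₖqₖ₋₁ + qₖ₋₂ (with p₋₁=1, p₋₂=0, q₋₁=0, q₋₂=1):
  k=0: a=17, p=17, q=1
  k=1: a=1, p=18, q=1
  k=2: a=15, p=287, q=16
  k=3: a=2, p=592, q=33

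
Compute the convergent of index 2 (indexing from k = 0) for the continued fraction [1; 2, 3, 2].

Using pₖ = aₖpₖ₋₁ + pₖ₋₂, qₖ = aₖqₖ₋₁ + qₖ₋₂ (with p₋₁=1, p₋₂=0, q₋₁=0, q₋₂=1):
  k=0: a=1, p=1, q=1
  k=1: a=2, p=3, q=2
  k=2: a=3, p=10, q=7

10/7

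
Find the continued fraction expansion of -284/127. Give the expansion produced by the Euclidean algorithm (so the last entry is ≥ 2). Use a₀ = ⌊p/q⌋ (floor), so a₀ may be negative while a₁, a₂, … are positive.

-284 = -3×127 + 97
127 = 1×97 + 30
97 = 3×30 + 7
30 = 4×7 + 2
7 = 3×2 + 1
2 = 2×1 + 0  (stop)
So -284/127 = [-3; 1, 3, 4, 3, 2].

[-3; 1, 3, 4, 3, 2]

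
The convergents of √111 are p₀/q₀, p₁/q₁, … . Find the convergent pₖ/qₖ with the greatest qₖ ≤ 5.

√111 = [10; 1, 1, 6, 1, 1, 20, …] (period length 6).
Convergents:
  p_0/q_0 = 10/1
  p_1/q_1 = 11/1
  p_2/q_2 = 21/2
  p_3/q_3 = 137/13
q_2 = 2 ≤ 5 < 13 = q_3, so the answer is 21/2.

21/2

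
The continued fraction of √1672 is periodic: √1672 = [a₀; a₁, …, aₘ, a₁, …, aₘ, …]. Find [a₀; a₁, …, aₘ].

a₀ = ⌊√1672⌋ = 40.
With m₀=0, d₀=1 and mₖ₊₁ = dₖaₖ − mₖ, dₖ₊₁ = (n − mₖ₊₁²)/dₖ, aₖ₊₁ = ⌊(a₀+mₖ₊₁)/dₖ₊₁⌋:
  k=1: m=40, d=72, a=1
  k=2: m=32, d=9, a=8
  k=3: m=40, d=8, a=10
  k=4: m=40, d=9, a=8
  k=5: m=32, d=72, a=1
  k=6: m=40, d=1, a=80
d=1 and a=2a₀=80 at k=6, so the next step gives (m, d) = (40, 72) again — its k=1 value — and the period has length 6.

[40; 1, 8, 10, 8, 1, 80]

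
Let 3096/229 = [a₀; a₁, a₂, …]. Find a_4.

4

3096 = 13·229 + 119   →  a_0 = 13
229 = 1·119 + 110   →  a_1 = 1
119 = 1·110 + 9   →  a_2 = 1
110 = 12·9 + 2   →  a_3 = 12
9 = 4·2 + 1   →  a_4 = 4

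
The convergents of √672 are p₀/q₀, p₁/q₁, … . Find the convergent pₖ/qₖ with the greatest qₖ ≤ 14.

337/13

√672 = [25; 1, 11, 1, 50, …] (period length 4).
Convergents:
  p_0/q_0 = 25/1
  p_1/q_1 = 26/1
  p_2/q_2 = 311/12
  p_3/q_3 = 337/13
  p_4/q_4 = 17161/662
q_3 = 13 ≤ 14 < 662 = q_4, so the answer is 337/13.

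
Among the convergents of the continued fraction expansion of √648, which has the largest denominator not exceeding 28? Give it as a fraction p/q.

280/11

√648 = [25; 2, 5, 6, 5, 2, 50, …] (period length 6).
Convergents:
  p_0/q_0 = 25/1
  p_1/q_1 = 51/2
  p_2/q_2 = 280/11
  p_3/q_3 = 1731/68
q_2 = 11 ≤ 28 < 68 = q_3, so the answer is 280/11.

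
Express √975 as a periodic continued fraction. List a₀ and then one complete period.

[31; 4, 2, 4, 62]

a₀ = ⌊√975⌋ = 31.
With m₀=0, d₀=1 and mₖ₊₁ = dₖaₖ − mₖ, dₖ₊₁ = (n − mₖ₊₁²)/dₖ, aₖ₊₁ = ⌊(a₀+mₖ₊₁)/dₖ₊₁⌋:
  k=1: m=31, d=14, a=4
  k=2: m=25, d=25, a=2
  k=3: m=25, d=14, a=4
  k=4: m=31, d=1, a=62
d=1 and a=2a₀=62 at k=4, so the next step gives (m, d) = (31, 14) again — its k=1 value — and the period has length 4.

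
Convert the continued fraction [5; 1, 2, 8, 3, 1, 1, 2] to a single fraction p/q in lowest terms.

Using pₖ = aₖpₖ₋₁ + pₖ₋₂ and qₖ = aₖqₖ₋₁ + qₖ₋₂:
  k=0: a=5, p=5, q=1
  k=1: a=1, p=6, q=1
  k=2: a=2, p=17, q=3
  k=3: a=8, p=142, q=25
  k=4: a=3, p=443, q=78
  k=5: a=1, p=585, q=103
  k=6: a=1, p=1028, q=181
  k=7: a=2, p=2641, q=465

2641/465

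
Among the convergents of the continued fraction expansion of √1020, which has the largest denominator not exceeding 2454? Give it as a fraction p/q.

32672/1023

√1020 = [31; 1, 14, 1, 62, …] (period length 4).
Convergents:
  p_0/q_0 = 31/1
  p_1/q_1 = 32/1
  p_2/q_2 = 479/15
  p_3/q_3 = 511/16
  p_4/q_4 = 32161/1007
  p_5/q_5 = 32672/1023
  p_6/q_6 = 489569/15329
q_5 = 1023 ≤ 2454 < 15329 = q_6, so the answer is 32672/1023.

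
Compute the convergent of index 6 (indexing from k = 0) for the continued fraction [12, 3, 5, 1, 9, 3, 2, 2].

16589/1347

Using pₖ = aₖpₖ₋₁ + pₖ₋₂, qₖ = aₖqₖ₋₁ + qₖ₋₂ (with p₋₁=1, p₋₂=0, q₋₁=0, q₋₂=1):
  k=0: a=12, p=12, q=1
  k=1: a=3, p=37, q=3
  k=2: a=5, p=197, q=16
  k=3: a=1, p=234, q=19
  k=4: a=9, p=2303, q=187
  k=5: a=3, p=7143, q=580
  k=6: a=2, p=16589, q=1347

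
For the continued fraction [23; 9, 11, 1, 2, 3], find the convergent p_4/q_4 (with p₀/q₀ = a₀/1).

Using pₖ = aₖpₖ₋₁ + pₖ₋₂, qₖ = aₖqₖ₋₁ + qₖ₋₂ (with p₋₁=1, p₋₂=0, q₋₁=0, q₋₂=1):
  k=0: a=23, p=23, q=1
  k=1: a=9, p=208, q=9
  k=2: a=11, p=2311, q=100
  k=3: a=1, p=2519, q=109
  k=4: a=2, p=7349, q=318

7349/318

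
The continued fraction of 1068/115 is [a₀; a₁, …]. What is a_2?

1068 = 9·115 + 33   →  a_0 = 9
115 = 3·33 + 16   →  a_1 = 3
33 = 2·16 + 1   →  a_2 = 2

2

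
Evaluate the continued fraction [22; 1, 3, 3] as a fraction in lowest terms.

Fold from the inside: start with 3/1.
  3 + 1/3 = 10/3
  1 + 3/10 = 13/10
  22 + 10/13 = 296/13

296/13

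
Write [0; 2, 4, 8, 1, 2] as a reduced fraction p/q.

107/240

Using pₖ = aₖpₖ₋₁ + pₖ₋₂ and qₖ = aₖqₖ₋₁ + qₖ₋₂:
  k=0: a=0, p=0, q=1
  k=1: a=2, p=1, q=2
  k=2: a=4, p=4, q=9
  k=3: a=8, p=33, q=74
  k=4: a=1, p=37, q=83
  k=5: a=2, p=107, q=240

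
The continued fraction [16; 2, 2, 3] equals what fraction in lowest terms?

Using pₖ = aₖpₖ₋₁ + pₖ₋₂ and qₖ = aₖqₖ₋₁ + qₖ₋₂:
  k=0: a=16, p=16, q=1
  k=1: a=2, p=33, q=2
  k=2: a=2, p=82, q=5
  k=3: a=3, p=279, q=17

279/17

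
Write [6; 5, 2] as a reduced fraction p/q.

Using pₖ = aₖpₖ₋₁ + pₖ₋₂ and qₖ = aₖqₖ₋₁ + qₖ₋₂:
  k=0: a=6, p=6, q=1
  k=1: a=5, p=31, q=5
  k=2: a=2, p=68, q=11

68/11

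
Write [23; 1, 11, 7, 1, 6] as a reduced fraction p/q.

Fold from the inside: start with 6/1.
  1 + 1/6 = 7/6
  7 + 6/7 = 55/7
  11 + 7/55 = 612/55
  1 + 55/612 = 667/612
  23 + 612/667 = 15953/667

15953/667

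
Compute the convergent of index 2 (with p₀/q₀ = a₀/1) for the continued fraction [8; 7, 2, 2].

Using pₖ = aₖpₖ₋₁ + pₖ₋₂, qₖ = aₖqₖ₋₁ + qₖ₋₂ (with p₋₁=1, p₋₂=0, q₋₁=0, q₋₂=1):
  k=0: a=8, p=8, q=1
  k=1: a=7, p=57, q=7
  k=2: a=2, p=122, q=15

122/15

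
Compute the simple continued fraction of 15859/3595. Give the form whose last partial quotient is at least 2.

15859 = 4×3595 + 1479
3595 = 2×1479 + 637
1479 = 2×637 + 205
637 = 3×205 + 22
205 = 9×22 + 7
22 = 3×7 + 1
7 = 7×1 + 0  (stop)
So 15859/3595 = [4; 2, 2, 3, 9, 3, 7].

[4; 2, 2, 3, 9, 3, 7]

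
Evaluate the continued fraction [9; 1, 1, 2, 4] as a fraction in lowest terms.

Fold from the inside: start with 4/1.
  2 + 1/4 = 9/4
  1 + 4/9 = 13/9
  1 + 9/13 = 22/13
  9 + 13/22 = 211/22

211/22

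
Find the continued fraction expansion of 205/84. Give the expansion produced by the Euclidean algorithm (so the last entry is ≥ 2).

205 = 2×84 + 37
84 = 2×37 + 10
37 = 3×10 + 7
10 = 1×7 + 3
7 = 2×3 + 1
3 = 3×1 + 0  (stop)
So 205/84 = [2; 2, 3, 1, 2, 3].

[2; 2, 3, 1, 2, 3]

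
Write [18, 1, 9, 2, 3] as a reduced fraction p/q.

Using pₖ = aₖpₖ₋₁ + pₖ₋₂ and qₖ = aₖqₖ₋₁ + qₖ₋₂:
  k=0: a=18, p=18, q=1
  k=1: a=1, p=19, q=1
  k=2: a=9, p=189, q=10
  k=3: a=2, p=397, q=21
  k=4: a=3, p=1380, q=73

1380/73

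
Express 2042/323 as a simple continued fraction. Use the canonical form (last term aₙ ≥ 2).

[6; 3, 9, 2, 5]

2042 = 6×323 + 104
323 = 3×104 + 11
104 = 9×11 + 5
11 = 2×5 + 1
5 = 5×1 + 0  (stop)
So 2042/323 = [6; 3, 9, 2, 5].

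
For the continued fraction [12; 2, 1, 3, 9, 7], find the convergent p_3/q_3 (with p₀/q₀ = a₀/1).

Using pₖ = aₖpₖ₋₁ + pₖ₋₂, qₖ = aₖqₖ₋₁ + qₖ₋₂ (with p₋₁=1, p₋₂=0, q₋₁=0, q₋₂=1):
  k=0: a=12, p=12, q=1
  k=1: a=2, p=25, q=2
  k=2: a=1, p=37, q=3
  k=3: a=3, p=136, q=11

136/11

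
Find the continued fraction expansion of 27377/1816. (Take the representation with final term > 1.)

[15; 13, 3, 1, 10, 1, 2]

27377 = 15×1816 + 137
1816 = 13×137 + 35
137 = 3×35 + 32
35 = 1×32 + 3
32 = 10×3 + 2
3 = 1×2 + 1
2 = 2×1 + 0  (stop)
So 27377/1816 = [15; 13, 3, 1, 10, 1, 2].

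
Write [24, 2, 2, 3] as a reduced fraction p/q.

415/17

Using pₖ = aₖpₖ₋₁ + pₖ₋₂ and qₖ = aₖqₖ₋₁ + qₖ₋₂:
  k=0: a=24, p=24, q=1
  k=1: a=2, p=49, q=2
  k=2: a=2, p=122, q=5
  k=3: a=3, p=415, q=17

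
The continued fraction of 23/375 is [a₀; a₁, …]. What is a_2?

3

23 = 0·375 + 23   →  a_0 = 0
375 = 16·23 + 7   →  a_1 = 16
23 = 3·7 + 2   →  a_2 = 3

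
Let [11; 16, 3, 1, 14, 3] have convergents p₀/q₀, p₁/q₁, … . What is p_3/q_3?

Using pₖ = aₖpₖ₋₁ + pₖ₋₂, qₖ = aₖqₖ₋₁ + qₖ₋₂ (with p₋₁=1, p₋₂=0, q₋₁=0, q₋₂=1):
  k=0: a=11, p=11, q=1
  k=1: a=16, p=177, q=16
  k=2: a=3, p=542, q=49
  k=3: a=1, p=719, q=65

719/65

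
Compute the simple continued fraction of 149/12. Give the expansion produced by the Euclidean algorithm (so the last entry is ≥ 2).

149 = 12*12 + 5
12 = 2*5 + 2
5 = 2*2 + 1
2 = 2*1 + 0  (stop)
So 149/12 = [12; 2, 2, 2].

[12; 2, 2, 2]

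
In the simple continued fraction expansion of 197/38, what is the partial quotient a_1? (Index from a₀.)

5

197 = 5·38 + 7   →  a_0 = 5
38 = 5·7 + 3   →  a_1 = 5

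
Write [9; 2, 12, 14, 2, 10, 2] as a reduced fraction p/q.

Using pₖ = aₖpₖ₋₁ + pₖ₋₂ and qₖ = aₖqₖ₋₁ + qₖ₋₂:
  k=0: a=9, p=9, q=1
  k=1: a=2, p=19, q=2
  k=2: a=12, p=237, q=25
  k=3: a=14, p=3337, q=352
  k=4: a=2, p=6911, q=729
  k=5: a=10, p=72447, q=7642
  k=6: a=2, p=151805, q=16013

151805/16013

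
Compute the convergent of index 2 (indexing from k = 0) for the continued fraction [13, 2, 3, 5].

94/7

Using pₖ = aₖpₖ₋₁ + pₖ₋₂, qₖ = aₖqₖ₋₁ + qₖ₋₂ (with p₋₁=1, p₋₂=0, q₋₁=0, q₋₂=1):
  k=0: a=13, p=13, q=1
  k=1: a=2, p=27, q=2
  k=2: a=3, p=94, q=7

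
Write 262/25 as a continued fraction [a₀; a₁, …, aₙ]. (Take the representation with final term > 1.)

[10; 2, 12]

262 = 10*25 + 12
25 = 2*12 + 1
12 = 12*1 + 0  (stop)
So 262/25 = [10; 2, 12].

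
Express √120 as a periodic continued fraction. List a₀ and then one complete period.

a₀ = ⌊√120⌋ = 10.
With m₀=0, d₀=1 and mₖ₊₁ = dₖaₖ − mₖ, dₖ₊₁ = (n − mₖ₊₁²)/dₖ, aₖ₊₁ = ⌊(a₀+mₖ₊₁)/dₖ₊₁⌋:
  k=1: m=10, d=20, a=1
  k=2: m=10, d=1, a=20
d=1 and a=2a₀=20 at k=2, so the next step gives (m, d) = (10, 20) again — its k=1 value — and the period has length 2.

[10; 1, 20]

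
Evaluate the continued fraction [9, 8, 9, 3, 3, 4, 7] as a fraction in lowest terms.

Using pₖ = aₖpₖ₋₁ + pₖ₋₂ and qₖ = aₖqₖ₋₁ + qₖ₋₂:
  k=0: a=9, p=9, q=1
  k=1: a=8, p=73, q=8
  k=2: a=9, p=666, q=73
  k=3: a=3, p=2071, q=227
  k=4: a=3, p=6879, q=754
  k=5: a=4, p=29587, q=3243
  k=6: a=7, p=213988, q=23455

213988/23455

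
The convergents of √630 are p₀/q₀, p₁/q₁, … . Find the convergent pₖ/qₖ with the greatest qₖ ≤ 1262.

12575/501

√630 = [25; 10, 50, …] (period length 2).
Convergents:
  p_0/q_0 = 25/1
  p_1/q_1 = 251/10
  p_2/q_2 = 12575/501
  p_3/q_3 = 126001/5020
q_2 = 501 ≤ 1262 < 5020 = q_3, so the answer is 12575/501.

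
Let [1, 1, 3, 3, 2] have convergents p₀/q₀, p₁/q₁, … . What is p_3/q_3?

23/13

Using pₖ = aₖpₖ₋₁ + pₖ₋₂, qₖ = aₖqₖ₋₁ + qₖ₋₂ (with p₋₁=1, p₋₂=0, q₋₁=0, q₋₂=1):
  k=0: a=1, p=1, q=1
  k=1: a=1, p=2, q=1
  k=2: a=3, p=7, q=4
  k=3: a=3, p=23, q=13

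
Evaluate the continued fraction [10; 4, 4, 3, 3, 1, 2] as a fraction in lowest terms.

6715/656

Using pₖ = aₖpₖ₋₁ + pₖ₋₂ and qₖ = aₖqₖ₋₁ + qₖ₋₂:
  k=0: a=10, p=10, q=1
  k=1: a=4, p=41, q=4
  k=2: a=4, p=174, q=17
  k=3: a=3, p=563, q=55
  k=4: a=3, p=1863, q=182
  k=5: a=1, p=2426, q=237
  k=6: a=2, p=6715, q=656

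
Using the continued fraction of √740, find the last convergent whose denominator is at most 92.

1877/69

√740 = [27; 4, 1, 12, 1, 4, 54, …] (period length 6).
Convergents:
  p_0/q_0 = 27/1
  p_1/q_1 = 109/4
  p_2/q_2 = 136/5
  p_3/q_3 = 1741/64
  p_4/q_4 = 1877/69
  p_5/q_5 = 9249/340
q_4 = 69 ≤ 92 < 340 = q_5, so the answer is 1877/69.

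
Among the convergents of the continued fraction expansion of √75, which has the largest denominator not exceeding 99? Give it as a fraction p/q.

√75 = [8; 1, 1, 1, 16, …] (period length 4).
Convergents:
  p_0/q_0 = 8/1
  p_1/q_1 = 9/1
  p_2/q_2 = 17/2
  p_3/q_3 = 26/3
  p_4/q_4 = 433/50
  p_5/q_5 = 459/53
  p_6/q_6 = 892/103
q_5 = 53 ≤ 99 < 103 = q_6, so the answer is 459/53.

459/53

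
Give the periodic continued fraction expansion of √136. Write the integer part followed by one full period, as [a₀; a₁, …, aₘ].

[11; 1, 1, 1, 22]

a₀ = ⌊√136⌋ = 11.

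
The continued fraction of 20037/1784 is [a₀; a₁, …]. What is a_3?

7

20037 = 11·1784 + 413   →  a_0 = 11
1784 = 4·413 + 132   →  a_1 = 4
413 = 3·132 + 17   →  a_2 = 3
132 = 7·17 + 13   →  a_3 = 7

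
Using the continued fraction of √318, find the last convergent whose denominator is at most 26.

107/6

√318 = [17; 1, 4, 1, 34, …] (period length 4).
Convergents:
  p_0/q_0 = 17/1
  p_1/q_1 = 18/1
  p_2/q_2 = 89/5
  p_3/q_3 = 107/6
  p_4/q_4 = 3727/209
q_3 = 6 ≤ 26 < 209 = q_4, so the answer is 107/6.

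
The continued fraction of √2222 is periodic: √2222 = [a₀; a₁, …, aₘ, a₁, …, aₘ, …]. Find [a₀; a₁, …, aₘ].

[47; 7, 4, 7, 94]

a₀ = ⌊√2222⌋ = 47.
With m₀=0, d₀=1 and mₖ₊₁ = dₖaₖ − mₖ, dₖ₊₁ = (n − mₖ₊₁²)/dₖ, aₖ₊₁ = ⌊(a₀+mₖ₊₁)/dₖ₊₁⌋:
  k=1: m=47, d=13, a=7
  k=2: m=44, d=22, a=4
  k=3: m=44, d=13, a=7
  k=4: m=47, d=1, a=94
d=1 and a=2a₀=94 at k=4, so the next step gives (m, d) = (47, 13) again — its k=1 value — and the period has length 4.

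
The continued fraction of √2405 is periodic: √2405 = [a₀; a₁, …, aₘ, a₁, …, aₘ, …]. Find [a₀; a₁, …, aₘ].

[49; 24, 1, 1, 24, 98]

a₀ = ⌊√2405⌋ = 49.
With m₀=0, d₀=1 and mₖ₊₁ = dₖaₖ − mₖ, dₖ₊₁ = (n − mₖ₊₁²)/dₖ, aₖ₊₁ = ⌊(a₀+mₖ₊₁)/dₖ₊₁⌋:
  k=1: m=49, d=4, a=24
  k=2: m=47, d=49, a=1
  k=3: m=2, d=49, a=1
  k=4: m=47, d=4, a=24
  k=5: m=49, d=1, a=98
d=1 and a=2a₀=98 at k=5, so the next step gives (m, d) = (49, 4) again — its k=1 value — and the period has length 5.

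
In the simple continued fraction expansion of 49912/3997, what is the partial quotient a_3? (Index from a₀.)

3

49912 = 12·3997 + 1948   →  a_0 = 12
3997 = 2·1948 + 101   →  a_1 = 2
1948 = 19·101 + 29   →  a_2 = 19
101 = 3·29 + 14   →  a_3 = 3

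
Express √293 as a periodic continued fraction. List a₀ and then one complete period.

a₀ = ⌊√293⌋ = 17.
With m₀=0, d₀=1 and mₖ₊₁ = dₖaₖ − mₖ, dₖ₊₁ = (n − mₖ₊₁²)/dₖ, aₖ₊₁ = ⌊(a₀+mₖ₊₁)/dₖ₊₁⌋:
  k=1: m=17, d=4, a=8
  k=2: m=15, d=17, a=1
  k=3: m=2, d=17, a=1
  k=4: m=15, d=4, a=8
  k=5: m=17, d=1, a=34
d=1 and a=2a₀=34 at k=5, so the next step gives (m, d) = (17, 4) again — its k=1 value — and the period has length 5.

[17; 8, 1, 1, 8, 34]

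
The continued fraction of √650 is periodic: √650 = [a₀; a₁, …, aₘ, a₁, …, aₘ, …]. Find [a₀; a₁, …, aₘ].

a₀ = ⌊√650⌋ = 25.

[25; 2, 50]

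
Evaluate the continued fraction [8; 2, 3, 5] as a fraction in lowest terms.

Using pₖ = aₖpₖ₋₁ + pₖ₋₂ and qₖ = aₖqₖ₋₁ + qₖ₋₂:
  k=0: a=8, p=8, q=1
  k=1: a=2, p=17, q=2
  k=2: a=3, p=59, q=7
  k=3: a=5, p=312, q=37

312/37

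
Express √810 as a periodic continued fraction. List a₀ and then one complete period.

a₀ = ⌊√810⌋ = 28.
With m₀=0, d₀=1 and mₖ₊₁ = dₖaₖ − mₖ, dₖ₊₁ = (n − mₖ₊₁²)/dₖ, aₖ₊₁ = ⌊(a₀+mₖ₊₁)/dₖ₊₁⌋:
  k=1: m=28, d=26, a=2
  k=2: m=24, d=9, a=5
  k=3: m=21, d=41, a=1
  k=4: m=20, d=10, a=4
  k=5: m=20, d=41, a=1
  k=6: m=21, d=9, a=5
  k=7: m=24, d=26, a=2
  k=8: m=28, d=1, a=56
d=1 and a=2a₀=56 at k=8, so the next step gives (m, d) = (28, 26) again — its k=1 value — and the period has length 8.

[28; 2, 5, 1, 4, 1, 5, 2, 56]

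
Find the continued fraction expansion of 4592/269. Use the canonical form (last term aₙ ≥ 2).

[17; 14, 6, 3]

4592 = 17*269 + 19
269 = 14*19 + 3
19 = 6*3 + 1
3 = 3*1 + 0  (stop)
So 4592/269 = [17; 14, 6, 3].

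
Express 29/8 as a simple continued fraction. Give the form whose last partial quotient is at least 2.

29 = 3·8 + 5
8 = 1·5 + 3
5 = 1·3 + 2
3 = 1·2 + 1
2 = 2·1 + 0  (stop)
So 29/8 = [3; 1, 1, 1, 2].

[3; 1, 1, 1, 2]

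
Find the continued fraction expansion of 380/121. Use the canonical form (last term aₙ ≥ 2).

[3; 7, 8, 2]

380 = 3*121 + 17
121 = 7*17 + 2
17 = 8*2 + 1
2 = 2*1 + 0  (stop)
So 380/121 = [3; 7, 8, 2].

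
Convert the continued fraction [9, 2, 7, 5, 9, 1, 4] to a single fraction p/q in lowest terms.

36431/3848

Using pₖ = aₖpₖ₋₁ + pₖ₋₂ and qₖ = aₖqₖ₋₁ + qₖ₋₂:
  k=0: a=9, p=9, q=1
  k=1: a=2, p=19, q=2
  k=2: a=7, p=142, q=15
  k=3: a=5, p=729, q=77
  k=4: a=9, p=6703, q=708
  k=5: a=1, p=7432, q=785
  k=6: a=4, p=36431, q=3848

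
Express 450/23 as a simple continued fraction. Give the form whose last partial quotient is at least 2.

[19; 1, 1, 3, 3]

450 = 19*23 + 13
23 = 1*13 + 10
13 = 1*10 + 3
10 = 3*3 + 1
3 = 3*1 + 0  (stop)
So 450/23 = [19; 1, 1, 3, 3].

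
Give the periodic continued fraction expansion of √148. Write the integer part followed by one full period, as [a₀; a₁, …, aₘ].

a₀ = ⌊√148⌋ = 12.
With m₀=0, d₀=1 and mₖ₊₁ = dₖaₖ − mₖ, dₖ₊₁ = (n − mₖ₊₁²)/dₖ, aₖ₊₁ = ⌊(a₀+mₖ₊₁)/dₖ₊₁⌋:
  k=1: m=12, d=4, a=6
  k=2: m=12, d=1, a=24
d=1 and a=2a₀=24 at k=2, so the next step gives (m, d) = (12, 4) again — its k=1 value — and the period has length 2.

[12; 6, 24]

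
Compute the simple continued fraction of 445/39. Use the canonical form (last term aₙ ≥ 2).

445 = 11*39 + 16
39 = 2*16 + 7
16 = 2*7 + 2
7 = 3*2 + 1
2 = 2*1 + 0  (stop)
So 445/39 = [11; 2, 2, 3, 2].

[11; 2, 2, 3, 2]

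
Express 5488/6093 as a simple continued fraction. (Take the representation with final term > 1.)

[0; 1, 9, 14, 14, 3]

5488 = 0*6093 + 5488
6093 = 1*5488 + 605
5488 = 9*605 + 43
605 = 14*43 + 3
43 = 14*3 + 1
3 = 3*1 + 0  (stop)
So 5488/6093 = [0; 1, 9, 14, 14, 3].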